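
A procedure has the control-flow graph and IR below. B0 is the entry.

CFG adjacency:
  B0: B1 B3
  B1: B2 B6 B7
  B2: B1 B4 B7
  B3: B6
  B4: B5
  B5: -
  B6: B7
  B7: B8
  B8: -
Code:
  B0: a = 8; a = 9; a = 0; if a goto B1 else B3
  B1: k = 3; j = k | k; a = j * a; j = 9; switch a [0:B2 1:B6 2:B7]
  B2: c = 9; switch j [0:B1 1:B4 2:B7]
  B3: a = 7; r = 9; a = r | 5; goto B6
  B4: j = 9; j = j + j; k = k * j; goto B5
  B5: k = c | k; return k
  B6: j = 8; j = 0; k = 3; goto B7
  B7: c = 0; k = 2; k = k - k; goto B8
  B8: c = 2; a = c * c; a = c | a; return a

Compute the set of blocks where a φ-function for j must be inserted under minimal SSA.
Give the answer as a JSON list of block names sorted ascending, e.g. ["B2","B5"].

idom tree: B1←B0 B2←B1 B3←B0 B4←B2 B5←B4 B6←B0 B7←B0 B8←B7
Dom∩ at merges:
  B1: preds {B0,B2}: {B0} ∩ {B0,B1,B2} = {B0}; idom=B0
  B6: preds {B1,B3}: {B0,B1} ∩ {B0,B3} = {B0}; idom=B0
  B7: preds {B1,B2,B6}: {B0,B1} ∩ {B0,B1,B2} ∩ {B0,B6} = {B0}; idom=B0

DF walk-up:
  join B1 pred B0: · stop@B0
  join B1 pred B2: B2→B1 stop@B0
  join B6 pred B1: B1 stop@B0
  join B6 pred B3: B3 stop@B0
  join B7 pred B1: B1 stop@B0
  join B7 pred B2: B2→B1 stop@B0
  join B7 pred B6: B6 stop@B0
  B0: DF=∅
  B1: DF={B1,B6,B7}
  B2: DF={B1,B7}
  B3: DF={B6}
  B4: DF=∅
  B5: DF=∅
  B6: DF={B7}
  B7: DF=∅
  B8: DF=∅

φ for j: defs {B1,B4,B6}
  DF⁺ = {B1,B6,B7}

Answer: ["B1", "B6", "B7"]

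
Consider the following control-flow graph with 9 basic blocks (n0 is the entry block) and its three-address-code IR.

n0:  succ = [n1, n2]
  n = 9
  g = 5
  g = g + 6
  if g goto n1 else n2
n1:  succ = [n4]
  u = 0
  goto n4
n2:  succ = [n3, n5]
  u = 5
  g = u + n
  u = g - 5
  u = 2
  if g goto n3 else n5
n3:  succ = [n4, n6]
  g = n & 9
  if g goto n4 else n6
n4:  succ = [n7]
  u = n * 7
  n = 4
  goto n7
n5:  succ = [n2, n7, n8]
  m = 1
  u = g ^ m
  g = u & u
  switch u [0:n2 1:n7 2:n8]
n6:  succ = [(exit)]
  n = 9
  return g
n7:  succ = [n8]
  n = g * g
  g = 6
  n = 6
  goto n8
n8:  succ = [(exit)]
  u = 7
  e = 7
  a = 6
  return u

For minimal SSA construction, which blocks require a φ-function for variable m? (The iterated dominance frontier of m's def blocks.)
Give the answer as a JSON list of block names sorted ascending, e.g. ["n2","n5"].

idom tree: n1←n0 n2←n0 n3←n2 n4←n0 n5←n2 n6←n3 n7←n0 n8←n0
Join-block Dom:
  n2: preds {n0,n5}: {n0} ∩ {n0,n2,n5} = {n0}; idom=n0
  n4: preds {n1,n3}: {n0,n1} ∩ {n0,n2,n3} = {n0}; idom=n0
  n7: preds {n4,n5}: {n0,n4} ∩ {n0,n2,n5} = {n0}; idom=n0
  n8: preds {n5,n7}: {n0,n2,n5} ∩ {n0,n7} = {n0}; idom=n0

DF derivation:
  join n2 pred n0: · stop@n0
  join n2 pred n5: n5→n2 stop@n0
  join n4 pred n1: n1 stop@n0
  join n4 pred n3: n3→n2 stop@n0
  join n7 pred n4: n4 stop@n0
  join n7 pred n5: n5→n2 stop@n0
  join n8 pred n5: n5→n2 stop@n0
  join n8 pred n7: n7 stop@n0
  DF(n0)=∅
  DF(n1)={n4}
  DF(n2)={n2,n4,n7,n8}
  DF(n3)={n4}
  DF(n4)={n7}
  DF(n5)={n2,n7,n8}
  DF(n6)=∅
  DF(n7)={n8}
  DF(n8)=∅

φ for m: defs {n5}
  DF⁺ = {n2,n4,n7,n8}

Answer: ["n2", "n4", "n7", "n8"]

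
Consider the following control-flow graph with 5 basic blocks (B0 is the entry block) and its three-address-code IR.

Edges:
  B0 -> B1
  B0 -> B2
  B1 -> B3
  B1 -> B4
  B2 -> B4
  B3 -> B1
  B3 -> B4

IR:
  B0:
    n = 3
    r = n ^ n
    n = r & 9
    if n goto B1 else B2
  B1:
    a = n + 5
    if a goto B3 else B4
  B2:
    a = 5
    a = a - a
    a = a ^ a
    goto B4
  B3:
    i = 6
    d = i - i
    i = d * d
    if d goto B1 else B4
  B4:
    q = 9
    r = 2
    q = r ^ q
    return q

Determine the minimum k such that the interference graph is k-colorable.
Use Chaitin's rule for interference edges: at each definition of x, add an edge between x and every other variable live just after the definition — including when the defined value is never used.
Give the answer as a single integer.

Block summaries:
  B0: def={n,r} ue=∅
  B1: def={a} ue={n}
  B2: def={a} ue=∅
  B3: def={d,i} ue=∅
  B4: def={q,r} ue=∅

Liveness:
  B0 li=∅ lo={n}
  B1 li={n} lo={n}
  B2 li=∅ lo=∅
  B3 li={n} lo={n}
  B4 li=∅ lo=∅

Conflict graph:
  a↔{n}
  d↔{i,n}
  i↔{d,n}
  n↔{a,d,i}
  q↔{r}
  r↔{q}

Colouring:
  clique {d,i,n} ⇒ need ≥ 3
  3-colouring: r0={n,q}  r1={a,d,r}  r2={i}
  χ = 3

Answer: 3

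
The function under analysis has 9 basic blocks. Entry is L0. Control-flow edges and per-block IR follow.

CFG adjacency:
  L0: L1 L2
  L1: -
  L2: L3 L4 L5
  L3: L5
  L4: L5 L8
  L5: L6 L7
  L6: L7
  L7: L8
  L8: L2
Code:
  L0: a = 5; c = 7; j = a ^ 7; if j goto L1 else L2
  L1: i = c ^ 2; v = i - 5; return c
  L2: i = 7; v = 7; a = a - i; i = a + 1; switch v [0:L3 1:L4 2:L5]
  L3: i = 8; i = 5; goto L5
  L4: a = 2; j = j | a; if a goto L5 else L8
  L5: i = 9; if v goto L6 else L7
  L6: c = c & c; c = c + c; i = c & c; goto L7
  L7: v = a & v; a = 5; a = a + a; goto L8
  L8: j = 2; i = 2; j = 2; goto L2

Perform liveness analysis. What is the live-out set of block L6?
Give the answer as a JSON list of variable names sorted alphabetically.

Block summaries:
  L0: def={a,c,j} ue=∅
  L1: def={i,v} ue={c}
  L2: def={a,i,v} ue={a}
  L3: def={i} ue=∅
  L4: def={a,j} ue={j}
  L5: def={i} ue={v}
  L6: def={c,i} ue={c}
  L7: def={a,v} ue={a,v}
  L8: def={i,j} ue=∅

Live sets:
  L0 li=∅ lo={a,c,j}
  L1 li={c} lo=∅
  L2 li={a,c,j} lo={a,c,j,v}
  L3 li={a,c,v} lo={a,c,v}
  L4 li={c,j,v} lo={a,c,v}
  L5 li={a,c,v} lo={a,c,v}
  L6 li={a,c,v} lo={a,c,v}
  L7 li={a,c,v} lo={a,c}
  L8 li={a,c} lo={a,c,j}

live-out(L6) = ["a", "c", "v"]

Answer: ["a", "c", "v"]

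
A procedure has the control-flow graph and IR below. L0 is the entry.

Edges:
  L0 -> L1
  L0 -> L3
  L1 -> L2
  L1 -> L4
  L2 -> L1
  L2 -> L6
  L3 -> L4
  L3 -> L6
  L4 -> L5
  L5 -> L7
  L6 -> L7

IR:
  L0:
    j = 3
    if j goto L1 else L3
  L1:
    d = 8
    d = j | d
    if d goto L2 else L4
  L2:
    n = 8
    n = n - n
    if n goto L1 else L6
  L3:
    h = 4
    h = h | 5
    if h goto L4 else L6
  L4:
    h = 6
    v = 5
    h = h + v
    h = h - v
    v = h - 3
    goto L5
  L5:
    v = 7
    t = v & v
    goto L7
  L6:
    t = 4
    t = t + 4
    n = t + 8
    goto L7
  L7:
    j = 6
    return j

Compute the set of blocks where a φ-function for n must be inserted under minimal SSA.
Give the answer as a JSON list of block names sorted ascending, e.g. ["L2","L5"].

idom tree: L1←L0 L2←L1 L3←L0 L4←L0 L5←L4 L6←L0 L7←L0
Join-block Dom:
  L1: preds {L0,L2}: {L0} ∩ {L0,L1,L2} = {L0}; idom=L0
  L4: preds {L1,L3}: {L0,L1} ∩ {L0,L3} = {L0}; idom=L0
  L6: preds {L2,L3}: {L0,L1,L2} ∩ {L0,L3} = {L0}; idom=L0
  L7: preds {L5,L6}: {L0,L4,L5} ∩ {L0,L6} = {L0}; idom=L0

Frontier:
  join L1 pred L0: · stop@L0
  join L1 pred L2: L2→L1 stop@L0
  join L4 pred L1: L1 stop@L0
  join L4 pred L3: L3 stop@L0
  join L6 pred L2: L2→L1 stop@L0
  join L6 pred L3: L3 stop@L0
  join L7 pred L5: L5→L4 stop@L0
  join L7 pred L6: L6 stop@L0
  L0: DF=∅
  L1: DF={L1,L4,L6}
  L2: DF={L1,L6}
  L3: DF={L4,L6}
  L4: DF={L7}
  L5: DF={L7}
  L6: DF={L7}
  L7: DF=∅

φ for n: defs {L2,L6}
  DF⁺ = {L1,L4,L6,L7}

Answer: ["L1", "L4", "L6", "L7"]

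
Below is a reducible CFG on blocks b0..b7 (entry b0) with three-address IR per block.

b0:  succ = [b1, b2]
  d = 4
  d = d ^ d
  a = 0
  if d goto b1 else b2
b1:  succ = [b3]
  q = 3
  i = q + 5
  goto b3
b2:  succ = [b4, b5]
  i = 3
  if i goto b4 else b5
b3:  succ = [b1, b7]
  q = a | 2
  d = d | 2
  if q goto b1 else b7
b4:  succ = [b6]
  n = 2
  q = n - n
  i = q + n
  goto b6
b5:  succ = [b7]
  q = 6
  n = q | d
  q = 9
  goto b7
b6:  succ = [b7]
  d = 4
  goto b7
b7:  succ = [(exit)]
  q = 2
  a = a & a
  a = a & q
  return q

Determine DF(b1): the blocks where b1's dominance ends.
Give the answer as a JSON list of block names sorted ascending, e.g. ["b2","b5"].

idom tree: b1←b0 b2←b0 b3←b1 b4←b2 b5←b2 b6←b4 b7←b0
Join-block Dom:
  b1: preds {b0,b3}: {b0} ∩ {b0,b1,b3} = {b0}; idom=b0
  b7: preds {b3,b5,b6}: {b0,b1,b3} ∩ {b0,b2,b5} ∩ {b0,b2,b4,b6} = {b0}; idom=b0

DF derivation:
  join b1 pred b0: · stop@b0
  join b1 pred b3: b3→b1 stop@b0
  join b7 pred b3: b3→b1 stop@b0
  join b7 pred b5: b5→b2 stop@b0
  join b7 pred b6: b6→b4→b2 stop@b0
  b0: DF=∅
  b1: DF={b1,b7}
  b2: DF={b7}
  b3: DF={b1,b7}
  b4: DF={b7}
  b5: DF={b7}
  b6: DF={b7}
  b7: DF=∅

DF(b1) = ["b1", "b7"]

Answer: ["b1", "b7"]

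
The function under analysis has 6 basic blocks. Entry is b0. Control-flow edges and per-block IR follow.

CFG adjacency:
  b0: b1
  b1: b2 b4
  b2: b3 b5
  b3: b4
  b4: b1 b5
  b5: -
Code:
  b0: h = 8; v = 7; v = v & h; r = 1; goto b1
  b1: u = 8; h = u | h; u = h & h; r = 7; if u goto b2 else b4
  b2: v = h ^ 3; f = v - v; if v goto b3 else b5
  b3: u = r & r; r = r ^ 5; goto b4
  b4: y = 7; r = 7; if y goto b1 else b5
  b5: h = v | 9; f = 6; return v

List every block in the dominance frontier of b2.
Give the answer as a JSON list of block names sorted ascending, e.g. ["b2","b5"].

idom tree: b1←b0 b2←b1 b3←b2 b4←b1 b5←b1
Join-block Dom:
  b1: preds {b0,b4}: {b0} ∩ {b0,b1,b4} = {b0}; idom=b0
  b4: preds {b1,b3}: {b0,b1} ∩ {b0,b1,b2,b3} = {b0,b1}; idom=b1
  b5: preds {b2,b4}: {b0,b1,b2} ∩ {b0,b1,b4} = {b0,b1}; idom=b1

DF walk-up:
  join b1 pred b0: · stop@b0
  join b1 pred b4: b4→b1 stop@b0
  join b4 pred b1: · stop@b1
  join b4 pred b3: b3→b2 stop@b1
  join b5 pred b2: b2 stop@b1
  join b5 pred b4: b4 stop@b1
  DF(b0)=∅
  DF(b1)={b1}
  DF(b2)={b4,b5}
  DF(b3)={b4}
  DF(b4)={b1,b5}
  DF(b5)=∅

DF(b2) = ["b4", "b5"]

Answer: ["b4", "b5"]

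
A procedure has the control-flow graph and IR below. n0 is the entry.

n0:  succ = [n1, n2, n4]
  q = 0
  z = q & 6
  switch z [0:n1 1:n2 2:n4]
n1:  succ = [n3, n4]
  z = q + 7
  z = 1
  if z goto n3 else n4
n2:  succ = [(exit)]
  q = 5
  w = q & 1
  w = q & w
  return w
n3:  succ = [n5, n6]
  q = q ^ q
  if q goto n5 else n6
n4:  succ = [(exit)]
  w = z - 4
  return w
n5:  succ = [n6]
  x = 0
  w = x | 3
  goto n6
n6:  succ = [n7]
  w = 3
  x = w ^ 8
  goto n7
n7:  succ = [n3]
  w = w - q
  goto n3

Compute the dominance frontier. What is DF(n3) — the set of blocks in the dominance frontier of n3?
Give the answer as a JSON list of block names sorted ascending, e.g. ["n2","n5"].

Answer: ["n3"]

Analysis:
idom tree: n1←n0 n2←n0 n3←n1 n4←n0 n5←n3 n6←n3 n7←n6
Dom∩ at merges:
  n3: preds {n1,n7}: {n0,n1} ∩ {n0,n1,n3,n6,n7} = {n0,n1}; idom=n1
  n4: preds {n0,n1}: {n0} ∩ {n0,n1} = {n0}; idom=n0
  n6: preds {n3,n5}: {n0,n1,n3} ∩ {n0,n1,n3,n5} = {n0,n1,n3}; idom=n3

DF walk-up:
  join n3 pred n1: · stop@n1
  join n3 pred n7: n7→n6→n3 stop@n1
  join n4 pred n0: · stop@n0
  join n4 pred n1: n1 stop@n0
  join n6 pred n3: · stop@n3
  join n6 pred n5: n5 stop@n3
  n0 → ∅
  n1 → {n4}
  n2 → ∅
  n3 → {n3}
  n4 → ∅
  n5 → {n6}
  n6 → {n3}
  n7 → {n3}

DF(n3) = ["n3"]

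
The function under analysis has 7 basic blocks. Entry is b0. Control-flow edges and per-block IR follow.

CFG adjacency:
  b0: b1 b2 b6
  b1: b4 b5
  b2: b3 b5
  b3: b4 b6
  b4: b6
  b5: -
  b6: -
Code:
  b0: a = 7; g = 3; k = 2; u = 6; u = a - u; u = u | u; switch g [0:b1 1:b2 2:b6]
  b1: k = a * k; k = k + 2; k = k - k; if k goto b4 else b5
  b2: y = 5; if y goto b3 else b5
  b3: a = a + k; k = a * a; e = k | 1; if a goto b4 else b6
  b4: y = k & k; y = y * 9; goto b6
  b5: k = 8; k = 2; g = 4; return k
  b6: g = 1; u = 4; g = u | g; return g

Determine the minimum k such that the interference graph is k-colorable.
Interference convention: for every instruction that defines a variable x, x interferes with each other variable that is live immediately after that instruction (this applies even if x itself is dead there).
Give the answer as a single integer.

Per-block:
  b0: def={a,g,k,u} ue=∅
  b1: def={k} ue={a,k}
  b2: def={y} ue=∅
  b3: def={a,e,k} ue={a,k}
  b4: def={y} ue={k}
  b5: def={g,k} ue=∅
  b6: def={g,u} ue=∅

Backward fixpoint:
  b0: in=∅ out={a,k}
  b1: in={a,k} out={k}
  b2: in={a,k} out={a,k}
  b3: in={a,k} out={k}
  b4: in={k} out=∅
  b5: in=∅ out=∅
  b6: in=∅ out=∅

Interference:
  a — {e,g,k,u,y}
  e — {a,k}
  g — {a,k,u}
  k — {a,e,g,u,y}
  u — {a,g,k}
  y — {a,k}

Registers:
  clique {a,g,k,u} ⇒ need ≥ 4
  assign a→r0 e→r2 g→r2 k→r1 u→r3 y→r2 — no edge inside a register ⇒ χ ≤ 4
  χ = 4

Answer: 4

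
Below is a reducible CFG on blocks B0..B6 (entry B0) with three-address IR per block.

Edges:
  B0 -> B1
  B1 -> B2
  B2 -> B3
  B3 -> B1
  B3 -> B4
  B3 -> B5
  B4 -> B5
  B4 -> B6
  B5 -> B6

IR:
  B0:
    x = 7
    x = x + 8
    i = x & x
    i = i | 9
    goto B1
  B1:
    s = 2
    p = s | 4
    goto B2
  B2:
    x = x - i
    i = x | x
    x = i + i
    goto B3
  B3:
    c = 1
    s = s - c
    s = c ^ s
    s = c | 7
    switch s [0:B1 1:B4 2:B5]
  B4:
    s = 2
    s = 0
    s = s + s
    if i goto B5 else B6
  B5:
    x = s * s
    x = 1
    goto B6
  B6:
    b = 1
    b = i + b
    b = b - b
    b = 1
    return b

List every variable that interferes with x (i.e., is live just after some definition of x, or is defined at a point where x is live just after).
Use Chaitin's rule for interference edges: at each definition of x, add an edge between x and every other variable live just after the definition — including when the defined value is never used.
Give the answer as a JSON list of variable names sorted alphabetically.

Answer: ["c", "i", "p", "s"]

Analysis:
Per-block:
  B0 def {i,x} use ∅
  B1 def {p,s} use ∅
  B2 def {i,x} use {i,x}
  B3 def {c,s} use {s}
  B4 def {s} use {i}
  B5 def {x} use {s}
  B6 def {b} use {i}

Live sets:
  live B0: ∅→{i,x}
  live B1: {i,x}→{i,s,x}
  live B2: {i,s,x}→{i,s,x}
  live B3: {i,s,x}→{i,s,x}
  live B4: {i}→{i,s}
  live B5: {i,s}→{i}
  live B6: {i}→∅

Conflict graph:
  b — {i}
  c — {i,s,x}
  i — {b,c,p,s,x}
  p — {i,s,x}
  s — {c,i,p,x}
  x — {c,i,p,s}

N(x) = ["c", "i", "p", "s"]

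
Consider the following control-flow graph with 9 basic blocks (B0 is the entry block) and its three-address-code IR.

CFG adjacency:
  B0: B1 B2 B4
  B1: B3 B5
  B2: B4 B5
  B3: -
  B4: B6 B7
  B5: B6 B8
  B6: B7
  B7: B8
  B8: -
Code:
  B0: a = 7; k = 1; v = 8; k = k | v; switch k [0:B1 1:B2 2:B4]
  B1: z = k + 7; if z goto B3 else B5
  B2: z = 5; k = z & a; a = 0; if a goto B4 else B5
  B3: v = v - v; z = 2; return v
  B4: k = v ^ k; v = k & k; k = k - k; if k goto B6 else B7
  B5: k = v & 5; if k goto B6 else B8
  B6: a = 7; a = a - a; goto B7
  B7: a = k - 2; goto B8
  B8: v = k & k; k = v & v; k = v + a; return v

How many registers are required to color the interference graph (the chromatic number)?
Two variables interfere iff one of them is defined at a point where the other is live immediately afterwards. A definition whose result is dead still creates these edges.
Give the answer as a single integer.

Block summaries:
  B0: def={a,k,v} ue=∅
  B1: def={z} ue={k}
  B2: def={a,k,z} ue={a}
  B3: def={v,z} ue={v}
  B4: def={k,v} ue={k,v}
  B5: def={k} ue={v}
  B6: def={a} ue=∅
  B7: def={a} ue={k}
  B8: def={k,v} ue={a,k}

Live sets:
  live B0: ∅→{a,k,v}
  live B1: {a,k,v}→{a,v}
  live B2: {a,v}→{a,k,v}
  live B3: {v}→∅
  live B4: {k,v}→{k}
  live B5: {a,v}→{a,k}
  live B6: {k}→{k}
  live B7: {k}→{a,k}
  live B8: {a,k}→∅

Conflict graph:
  a: {k,v,z}
  k: {a,v}
  v: {a,k,z}
  z: {a,v}

Colouring:
  clique {a,k,v} ⇒ need ≥ 3
  3-colouring: r0={a}  r1={v}  r2={k,z}
  χ = 3

Answer: 3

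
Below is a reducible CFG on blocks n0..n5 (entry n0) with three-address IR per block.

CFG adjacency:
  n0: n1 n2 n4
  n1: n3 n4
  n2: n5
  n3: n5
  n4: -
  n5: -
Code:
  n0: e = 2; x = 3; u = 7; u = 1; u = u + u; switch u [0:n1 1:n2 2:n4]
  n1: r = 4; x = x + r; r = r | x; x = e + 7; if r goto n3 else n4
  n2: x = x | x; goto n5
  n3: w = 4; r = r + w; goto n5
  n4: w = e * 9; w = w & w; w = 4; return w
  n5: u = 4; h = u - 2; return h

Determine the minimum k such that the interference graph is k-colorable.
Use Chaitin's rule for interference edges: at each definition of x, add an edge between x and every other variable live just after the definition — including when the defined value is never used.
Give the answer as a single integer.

Per-block:
  n0 def {e,u,x} use ∅
  n1 def {r,x} use {e,x}
  n2 def {x} use {x}
  n3 def {r,w} use {r}
  n4 def {w} use {e}
  n5 def {h,u} use ∅

Backward fixpoint:
  n0: in=∅ out={e,x}
  n1: in={e,x} out={e,r}
  n2: in={x} out=∅
  n3: in={r} out=∅
  n4: in={e} out=∅
  n5: in=∅ out=∅

Conflict graph:
  e↔{r,u,x}
  h↔∅
  r↔{e,w,x}
  u↔{e,x}
  w↔{r}
  x↔{e,r,u}

Colouring:
  clique {e,r,x} ⇒ need ≥ 3
  assign e→r0 h→r0 r→r1 u→r1 w→r0 x→r2 — no edge inside a register ⇒ χ ≤ 3
  χ = 3

Answer: 3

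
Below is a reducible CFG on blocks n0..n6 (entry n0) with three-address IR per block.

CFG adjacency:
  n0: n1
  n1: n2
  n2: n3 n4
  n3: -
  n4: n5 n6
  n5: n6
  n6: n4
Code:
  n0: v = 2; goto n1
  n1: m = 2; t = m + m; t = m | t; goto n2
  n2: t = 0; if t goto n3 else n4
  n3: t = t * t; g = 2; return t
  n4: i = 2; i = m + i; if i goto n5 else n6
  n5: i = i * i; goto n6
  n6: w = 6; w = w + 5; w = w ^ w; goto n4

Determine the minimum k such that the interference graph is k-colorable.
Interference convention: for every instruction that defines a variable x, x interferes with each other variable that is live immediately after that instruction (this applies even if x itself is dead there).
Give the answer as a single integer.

Answer: 2

Derivation:
Block summaries:
  n0: {v} / ∅
  n1: {m,t} / ∅
  n2: {t} / ∅
  n3: {g,t} / {t}
  n4: {i} / {m}
  n5: {i} / {i}
  n6: {w} / ∅

Backward fixpoint:
  live n0: ∅→∅
  live n1: ∅→{m}
  live n2: {m}→{m,t}
  live n3: {t}→∅
  live n4: {m}→{i,m}
  live n5: {i,m}→{m}
  live n6: {m}→{m}

Conflict graph:
  g↔{t}
  i↔{m}
  m↔{i,t,w}
  t↔{g,m}
  v↔∅
  w↔{m}

Colouring:
  clique {g,t} ⇒ need ≥ 2
  assign g→c0 i→c1 m→c0 t→c1 v→c0 w→c1 — no edge inside a register ⇒ χ ≤ 2
  χ = 2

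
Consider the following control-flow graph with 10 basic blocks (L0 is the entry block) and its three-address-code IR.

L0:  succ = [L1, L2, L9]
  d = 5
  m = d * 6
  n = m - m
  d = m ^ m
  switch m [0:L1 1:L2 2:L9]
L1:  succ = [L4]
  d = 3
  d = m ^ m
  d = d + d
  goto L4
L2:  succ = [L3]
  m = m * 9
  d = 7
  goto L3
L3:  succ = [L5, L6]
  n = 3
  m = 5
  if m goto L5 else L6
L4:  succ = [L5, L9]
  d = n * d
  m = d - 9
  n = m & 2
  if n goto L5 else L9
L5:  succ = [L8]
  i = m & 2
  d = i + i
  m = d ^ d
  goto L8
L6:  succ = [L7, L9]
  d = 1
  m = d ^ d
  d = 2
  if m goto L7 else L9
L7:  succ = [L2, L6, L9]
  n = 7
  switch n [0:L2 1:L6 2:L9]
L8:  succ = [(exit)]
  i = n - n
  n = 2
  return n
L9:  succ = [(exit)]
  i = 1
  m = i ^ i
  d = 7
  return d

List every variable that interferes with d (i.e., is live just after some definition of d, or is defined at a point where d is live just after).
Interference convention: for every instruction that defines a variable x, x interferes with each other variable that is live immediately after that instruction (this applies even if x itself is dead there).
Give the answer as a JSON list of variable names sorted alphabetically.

Answer: ["m", "n"]

Working:
Per-block:
  L0 def {d,m,n} use ∅
  L1 def {d} use {m}
  L2 def {d,m} use {m}
  L3 def {m,n} use ∅
  L4 def {d,m,n} use {d,n}
  L5 def {d,i,m} use {m}
  L6 def {d,m} use ∅
  L7 def {n} use ∅
  L8 def {i,n} use {n}
  L9 def {d,i,m} use ∅

Backward fixpoint:
  L0: in=∅ out={m,n}
  L1: in={m,n} out={d,n}
  L2: in={m} out=∅
  L3: in=∅ out={m,n}
  L4: in={d,n} out={m,n}
  L5: in={m,n} out={n}
  L6: in=∅ out={m}
  L7: in={m} out={m}
  L8: in={n} out=∅
  L9: in=∅ out=∅

Conflict graph:
  d: {m,n}
  i: {n}
  m: {d,n}
  n: {d,i,m}

N(d) = ["m", "n"]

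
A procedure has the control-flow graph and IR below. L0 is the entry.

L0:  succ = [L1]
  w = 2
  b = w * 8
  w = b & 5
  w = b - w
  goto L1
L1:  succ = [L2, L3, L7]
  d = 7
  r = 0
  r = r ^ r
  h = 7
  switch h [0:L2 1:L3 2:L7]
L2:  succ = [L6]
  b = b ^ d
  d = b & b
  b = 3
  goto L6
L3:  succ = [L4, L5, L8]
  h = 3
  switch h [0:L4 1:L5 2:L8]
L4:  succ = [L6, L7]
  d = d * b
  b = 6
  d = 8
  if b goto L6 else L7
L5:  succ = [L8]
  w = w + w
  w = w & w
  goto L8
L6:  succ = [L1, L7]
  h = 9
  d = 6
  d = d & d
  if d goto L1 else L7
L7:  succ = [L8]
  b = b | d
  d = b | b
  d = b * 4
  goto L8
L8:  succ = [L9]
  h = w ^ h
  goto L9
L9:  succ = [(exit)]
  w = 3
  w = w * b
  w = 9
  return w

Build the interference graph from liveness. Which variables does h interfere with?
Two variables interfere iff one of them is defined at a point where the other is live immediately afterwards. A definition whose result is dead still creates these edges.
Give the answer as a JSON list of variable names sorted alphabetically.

Block summaries:
  L0: {b,w} / ∅
  L1: {d,h,r} / ∅
  L2: {b,d} / {b,d}
  L3: {h} / ∅
  L4: {b,d} / {b,d}
  L5: {w} / {w}
  L6: {d,h} / ∅
  L7: {b,d} / {b,d}
  L8: {h} / {h,w}
  L9: {w} / {b}

Liveness:
  L0: in=∅ out={b,w}
  L1: in={b,w} out={b,d,h,w}
  L2: in={b,d,w} out={b,w}
  L3: in={b,d,w} out={b,d,h,w}
  L4: in={b,d,h,w} out={b,d,h,w}
  L5: in={b,h,w} out={b,h,w}
  L6: in={b,w} out={b,d,h,w}
  L7: in={b,d,h,w} out={b,h,w}
  L8: in={b,h,w} out={b}
  L9: in={b} out=∅

Interference:
  b — {d,h,r,w}
  d — {b,h,r,w}
  h — {b,d,w}
  r — {b,d,w}
  w — {b,d,h,r}

N(h) = ["b", "d", "w"]

Answer: ["b", "d", "w"]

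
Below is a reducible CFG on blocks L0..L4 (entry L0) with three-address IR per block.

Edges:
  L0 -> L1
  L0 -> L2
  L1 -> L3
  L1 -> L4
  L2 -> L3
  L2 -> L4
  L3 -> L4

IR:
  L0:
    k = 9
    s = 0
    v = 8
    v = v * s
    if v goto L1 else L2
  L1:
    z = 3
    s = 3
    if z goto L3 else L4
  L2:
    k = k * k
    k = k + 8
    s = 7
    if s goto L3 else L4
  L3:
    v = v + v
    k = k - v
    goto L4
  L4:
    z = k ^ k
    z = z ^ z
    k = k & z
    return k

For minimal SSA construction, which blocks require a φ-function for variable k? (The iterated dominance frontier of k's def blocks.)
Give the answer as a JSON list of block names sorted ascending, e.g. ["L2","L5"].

idom tree: L1←L0 L2←L0 L3←L0 L4←L0
Join-block Dom:
  L3: preds {L1,L2}: {L0,L1} ∩ {L0,L2} = {L0}; idom=L0
  L4: preds {L1,L2,L3}: {L0,L1} ∩ {L0,L2} ∩ {L0,L3} = {L0}; idom=L0

DF walk-up:
  L3←L1: walk L1 to L0
  L3←L2: walk L2 to L0
  L4←L1: walk L1 to L0
  L4←L2: walk L2 to L0
  L4←L3: walk L3 to L0
  DF(L0)=∅
  DF(L1)={L3,L4}
  DF(L2)={L3,L4}
  DF(L3)={L4}
  DF(L4)=∅

φ for k: defs {L0,L2,L3,L4}
  DF⁺ = {L3,L4}

Answer: ["L3", "L4"]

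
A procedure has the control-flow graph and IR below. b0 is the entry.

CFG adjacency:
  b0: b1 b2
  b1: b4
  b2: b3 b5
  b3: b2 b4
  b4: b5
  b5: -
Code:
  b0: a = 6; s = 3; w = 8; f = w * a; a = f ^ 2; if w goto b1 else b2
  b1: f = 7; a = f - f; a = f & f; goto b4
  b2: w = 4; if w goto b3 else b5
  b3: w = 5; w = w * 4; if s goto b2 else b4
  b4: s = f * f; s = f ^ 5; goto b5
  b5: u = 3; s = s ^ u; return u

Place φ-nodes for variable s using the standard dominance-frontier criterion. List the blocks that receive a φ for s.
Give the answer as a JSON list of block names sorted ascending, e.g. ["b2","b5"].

Answer: ["b5"]

Analysis:
idom tree: b1←b0 b2←b0 b3←b2 b4←b0 b5←b0
Join-block Dom:
  b2: preds {b0,b3}: {b0} ∩ {b0,b2,b3} = {b0}; idom=b0
  b4: preds {b1,b3}: {b0,b1} ∩ {b0,b2,b3} = {b0}; idom=b0
  b5: preds {b2,b4}: {b0,b2} ∩ {b0,b4} = {b0}; idom=b0

DF derivation:
  join b2 pred b0: · stop@b0
  join b2 pred b3: b3→b2 stop@b0
  join b4 pred b1: b1 stop@b0
  join b4 pred b3: b3→b2 stop@b0
  join b5 pred b2: b2 stop@b0
  join b5 pred b4: b4 stop@b0
  DF(b0)=∅
  DF(b1)={b4}
  DF(b2)={b2,b4,b5}
  DF(b3)={b2,b4}
  DF(b4)={b5}
  DF(b5)=∅

φ for s: defs {b0,b4,b5}
  DF⁺ = {b5}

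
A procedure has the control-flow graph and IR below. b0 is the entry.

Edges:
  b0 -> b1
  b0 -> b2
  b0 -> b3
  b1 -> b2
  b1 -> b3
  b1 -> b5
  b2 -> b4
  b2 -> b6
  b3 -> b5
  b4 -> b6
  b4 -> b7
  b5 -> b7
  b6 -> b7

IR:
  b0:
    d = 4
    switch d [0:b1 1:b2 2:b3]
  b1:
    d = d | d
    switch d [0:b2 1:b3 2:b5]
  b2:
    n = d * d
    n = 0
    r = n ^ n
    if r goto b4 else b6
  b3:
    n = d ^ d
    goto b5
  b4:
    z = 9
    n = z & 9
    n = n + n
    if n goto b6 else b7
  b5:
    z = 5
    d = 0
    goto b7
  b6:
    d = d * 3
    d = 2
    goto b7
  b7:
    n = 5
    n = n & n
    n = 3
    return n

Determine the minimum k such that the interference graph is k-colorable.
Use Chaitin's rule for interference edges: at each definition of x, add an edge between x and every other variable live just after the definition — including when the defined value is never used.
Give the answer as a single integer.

def/use:
  b0: def={d} ue=∅
  b1: def={d} ue={d}
  b2: def={n,r} ue={d}
  b3: def={n} ue={d}
  b4: def={n,z} ue=∅
  b5: def={d,z} ue=∅
  b6: def={d} ue={d}
  b7: def={n} ue=∅

Backward fixpoint:
  b0 li=∅ lo={d}
  b1 li={d} lo={d}
  b2 li={d} lo={d}
  b3 li={d} lo=∅
  b4 li={d} lo={d}
  b5 li=∅ lo=∅
  b6 li={d} lo=∅
  b7 li=∅ lo=∅

Interfere edges:
  d↔{n,r,z}
  n↔{d}
  r↔{d}
  z↔{d}

Chromatic number:
  lower bound: {d,n} mutually conflict ⇒ χ ≥ 2
  2-colouring: r0={d}  r1={n,r,z}
  χ = 2

Answer: 2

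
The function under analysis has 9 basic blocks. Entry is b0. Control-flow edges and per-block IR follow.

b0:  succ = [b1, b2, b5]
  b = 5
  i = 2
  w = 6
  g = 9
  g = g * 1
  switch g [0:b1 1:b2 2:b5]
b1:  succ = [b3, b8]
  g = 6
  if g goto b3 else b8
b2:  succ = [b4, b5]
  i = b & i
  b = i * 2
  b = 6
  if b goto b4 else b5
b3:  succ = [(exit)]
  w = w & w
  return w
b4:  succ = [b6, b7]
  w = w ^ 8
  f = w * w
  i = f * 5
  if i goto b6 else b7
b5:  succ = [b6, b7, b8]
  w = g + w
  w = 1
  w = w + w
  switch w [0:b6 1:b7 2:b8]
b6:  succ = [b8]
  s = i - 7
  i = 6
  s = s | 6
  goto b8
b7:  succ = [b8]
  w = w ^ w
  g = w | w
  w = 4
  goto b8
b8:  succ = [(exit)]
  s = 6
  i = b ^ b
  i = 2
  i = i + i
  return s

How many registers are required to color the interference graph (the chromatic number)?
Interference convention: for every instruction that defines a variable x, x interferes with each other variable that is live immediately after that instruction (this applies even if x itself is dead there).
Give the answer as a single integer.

Per-block:
  b0: def={b,g,i,w} ue=∅
  b1: def={g} ue=∅
  b2: def={b,i} ue={b,i}
  b3: def={w} ue={w}
  b4: def={f,i,w} ue={w}
  b5: def={w} ue={g,w}
  b6: def={i,s} ue={i}
  b7: def={g,w} ue={w}
  b8: def={i,s} ue={b}

Live sets:
  b0: in=∅ out={b,g,i,w}
  b1: in={b,w} out={b,w}
  b2: in={b,g,i,w} out={b,g,i,w}
  b3: in={w} out=∅
  b4: in={b,w} out={b,i,w}
  b5: in={b,g,i,w} out={b,i,w}
  b6: in={b,i} out={b}
  b7: in={b,w} out={b}
  b8: in={b} out=∅

Conflict graph:
  b↔{f,g,i,s,w}
  f↔{b,w}
  g↔{b,i,w}
  i↔{b,g,s,w}
  s↔{b,i}
  w↔{b,f,g,i}

Colouring:
  lower bound: {b,g,i,w} mutually conflict ⇒ χ ≥ 4
  assign b→c0 f→c1 g→c3 i→c1 s→c2 w→c2 — no edge inside a register ⇒ χ ≤ 4
  χ = 4

Answer: 4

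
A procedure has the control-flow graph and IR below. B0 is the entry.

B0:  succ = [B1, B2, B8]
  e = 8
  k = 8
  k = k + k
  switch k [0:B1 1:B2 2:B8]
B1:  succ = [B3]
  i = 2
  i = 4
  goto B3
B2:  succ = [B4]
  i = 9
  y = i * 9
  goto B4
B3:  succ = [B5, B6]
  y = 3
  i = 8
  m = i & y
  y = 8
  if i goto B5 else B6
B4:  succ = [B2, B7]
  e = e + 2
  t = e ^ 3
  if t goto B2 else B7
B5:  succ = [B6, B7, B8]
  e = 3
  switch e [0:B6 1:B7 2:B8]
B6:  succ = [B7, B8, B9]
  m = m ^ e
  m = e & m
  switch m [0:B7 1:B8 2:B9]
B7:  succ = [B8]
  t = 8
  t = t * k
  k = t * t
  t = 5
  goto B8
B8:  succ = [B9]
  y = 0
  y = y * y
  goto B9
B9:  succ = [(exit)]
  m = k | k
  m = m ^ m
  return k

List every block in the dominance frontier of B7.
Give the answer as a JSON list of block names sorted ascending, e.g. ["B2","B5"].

idom tree: B1←B0 B2←B0 B3←B1 B4←B2 B5←B3 B6←B3 B7←B0 B8←B0 B9←B0
Join-block Dom:
  B2: preds {B0,B4}: {B0} ∩ {B0,B2,B4} = {B0}; idom=B0
  B6: preds {B3,B5}: {B0,B1,B3} ∩ {B0,B1,B3,B5} = {B0,B1,B3}; idom=B3
  B7: preds {B4,B5,B6}: {B0,B2,B4} ∩ {B0,B1,B3,B5} ∩ {B0,B1,B3,B6} = {B0}; idom=B0
  B8: preds {B0,B5,B6,B7}: {B0} ∩ {B0,B1,B3,B5} ∩ {B0,B1,B3,B6} ∩ {B0,B7} = {B0}; idom=B0
  B9: preds {B6,B8}: {B0,B1,B3,B6} ∩ {B0,B8} = {B0}; idom=B0

Frontier:
  join B2 pred B0: · stop@B0
  join B2 pred B4: B4→B2 stop@B0
  join B6 pred B3: · stop@B3
  join B6 pred B5: B5 stop@B3
  join B7 pred B4: B4→B2 stop@B0
  join B7 pred B5: B5→B3→B1 stop@B0
  join B7 pred B6: B6→B3→B1 stop@B0
  join B8 pred B0: · stop@B0
  join B8 pred B5: B5→B3→B1 stop@B0
  join B8 pred B6: B6→B3→B1 stop@B0
  join B8 pred B7: B7 stop@B0
  join B9 pred B6: B6→B3→B1 stop@B0
  join B9 pred B8: B8 stop@B0
  DF(B0)=∅
  DF(B1)={B7,B8,B9}
  DF(B2)={B2,B7}
  DF(B3)={B7,B8,B9}
  DF(B4)={B2,B7}
  DF(B5)={B6,B7,B8}
  DF(B6)={B7,B8,B9}
  DF(B7)={B8}
  DF(B8)={B9}
  DF(B9)=∅

DF(B7) = ["B8"]

Answer: ["B8"]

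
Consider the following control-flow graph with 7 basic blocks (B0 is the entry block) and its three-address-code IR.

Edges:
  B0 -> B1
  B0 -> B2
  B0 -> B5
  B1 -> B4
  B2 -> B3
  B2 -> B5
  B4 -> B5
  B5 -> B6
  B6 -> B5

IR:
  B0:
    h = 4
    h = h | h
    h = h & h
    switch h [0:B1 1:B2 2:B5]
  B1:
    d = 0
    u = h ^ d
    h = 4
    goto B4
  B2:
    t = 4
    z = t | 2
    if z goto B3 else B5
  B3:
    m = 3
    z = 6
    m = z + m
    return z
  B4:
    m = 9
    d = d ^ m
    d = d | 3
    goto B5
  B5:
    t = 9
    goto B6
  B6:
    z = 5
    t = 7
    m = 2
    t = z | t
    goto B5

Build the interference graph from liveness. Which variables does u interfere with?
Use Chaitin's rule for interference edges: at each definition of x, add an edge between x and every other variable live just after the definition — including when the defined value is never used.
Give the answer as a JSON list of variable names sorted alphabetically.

Per-block:
  B0: {h} / ∅
  B1: {d,h,u} / {h}
  B2: {t,z} / ∅
  B3: {m,z} / ∅
  B4: {d,m} / {d}
  B5: {t} / ∅
  B6: {m,t,z} / ∅

Live sets:
  live B0: ∅→{h}
  live B1: {h}→{d}
  live B2: ∅→∅
  live B3: ∅→∅
  live B4: {d}→∅
  live B5: ∅→∅
  live B6: ∅→∅

Interfere edges:
  d — {h,m,u}
  h — {d}
  m — {d,t,z}
  t — {m,z}
  u — {d}
  z — {m,t}

N(u) = ["d"]

Answer: ["d"]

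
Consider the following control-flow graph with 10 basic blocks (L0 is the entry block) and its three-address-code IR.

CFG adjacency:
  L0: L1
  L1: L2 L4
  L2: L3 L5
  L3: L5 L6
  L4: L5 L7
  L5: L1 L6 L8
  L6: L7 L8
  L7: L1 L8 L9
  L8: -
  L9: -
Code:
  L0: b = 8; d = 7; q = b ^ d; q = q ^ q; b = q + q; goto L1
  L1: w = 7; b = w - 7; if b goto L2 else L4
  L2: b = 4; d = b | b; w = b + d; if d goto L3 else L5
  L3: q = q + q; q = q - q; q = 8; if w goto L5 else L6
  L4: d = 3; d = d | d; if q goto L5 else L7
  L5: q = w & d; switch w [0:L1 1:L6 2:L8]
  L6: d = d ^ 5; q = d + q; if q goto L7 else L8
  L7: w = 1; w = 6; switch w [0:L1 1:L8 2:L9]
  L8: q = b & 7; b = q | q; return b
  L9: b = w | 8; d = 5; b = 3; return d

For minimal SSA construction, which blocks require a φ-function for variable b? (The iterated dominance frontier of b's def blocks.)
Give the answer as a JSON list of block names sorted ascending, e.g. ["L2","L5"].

Answer: ["L1", "L5", "L6", "L7", "L8"]

Derivation:
idom tree: L1←L0 L2←L1 L3←L2 L4←L1 L5←L1 L6←L1 L7←L1 L8←L1 L9←L7
Join-block Dom:
  L1: preds {L0,L5,L7}: {L0} ∩ {L0,L1,L5} ∩ {L0,L1,L7} = {L0}; idom=L0
  L5: preds {L2,L3,L4}: {L0,L1,L2} ∩ {L0,L1,L2,L3} ∩ {L0,L1,L4} = {L0,L1}; idom=L1
  L6: preds {L3,L5}: {L0,L1,L2,L3} ∩ {L0,L1,L5} = {L0,L1}; idom=L1
  L7: preds {L4,L6}: {L0,L1,L4} ∩ {L0,L1,L6} = {L0,L1}; idom=L1
  L8: preds {L5,L6,L7}: {L0,L1,L5} ∩ {L0,L1,L6} ∩ {L0,L1,L7} = {L0,L1}; idom=L1

DF derivation:
  join L1 pred L0: · stop@L0
  join L1 pred L5: L5→L1 stop@L0
  join L1 pred L7: L7→L1 stop@L0
  join L5 pred L2: L2 stop@L1
  join L5 pred L3: L3→L2 stop@L1
  join L5 pred L4: L4 stop@L1
  join L6 pred L3: L3→L2 stop@L1
  join L6 pred L5: L5 stop@L1
  join L7 pred L4: L4 stop@L1
  join L7 pred L6: L6 stop@L1
  join L8 pred L5: L5 stop@L1
  join L8 pred L6: L6 stop@L1
  join L8 pred L7: L7 stop@L1
  L0: DF=∅
  L1: DF={L1}
  L2: DF={L5,L6}
  L3: DF={L5,L6}
  L4: DF={L5,L7}
  L5: DF={L1,L6,L8}
  L6: DF={L7,L8}
  L7: DF={L1,L8}
  L8: DF=∅
  L9: DF=∅

φ for b: defs {L0,L1,L2,L8,L9}
  DF⁺ = {L1,L5,L6,L7,L8}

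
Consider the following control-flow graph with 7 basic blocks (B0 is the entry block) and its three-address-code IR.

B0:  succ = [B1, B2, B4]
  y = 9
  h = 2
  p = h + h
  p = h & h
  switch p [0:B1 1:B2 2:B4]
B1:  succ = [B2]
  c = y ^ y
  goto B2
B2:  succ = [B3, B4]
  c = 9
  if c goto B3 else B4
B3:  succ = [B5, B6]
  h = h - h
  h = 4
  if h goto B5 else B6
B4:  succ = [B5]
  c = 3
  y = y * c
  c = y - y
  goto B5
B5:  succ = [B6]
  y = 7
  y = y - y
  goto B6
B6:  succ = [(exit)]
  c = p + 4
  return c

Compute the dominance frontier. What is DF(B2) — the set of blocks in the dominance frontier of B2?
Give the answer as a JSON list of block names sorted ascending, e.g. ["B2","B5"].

Answer: ["B4", "B5", "B6"]

Derivation:
idom tree: B1←B0 B2←B0 B3←B2 B4←B0 B5←B0 B6←B0
Dom∩ at merges:
  B2: preds {B0,B1}: {B0} ∩ {B0,B1} = {B0}; idom=B0
  B4: preds {B0,B2}: {B0} ∩ {B0,B2} = {B0}; idom=B0
  B5: preds {B3,B4}: {B0,B2,B3} ∩ {B0,B4} = {B0}; idom=B0
  B6: preds {B3,B5}: {B0,B2,B3} ∩ {B0,B5} = {B0}; idom=B0

DF derivation:
  B2←B0: walk · to B0
  B2←B1: walk B1 to B0
  B4←B0: walk · to B0
  B4←B2: walk B2 to B0
  B5←B3: walk B3→B2 to B0
  B5←B4: walk B4 to B0
  B6←B3: walk B3→B2 to B0
  B6←B5: walk B5 to B0
  B0 → ∅
  B1 → {B2}
  B2 → {B4,B5,B6}
  B3 → {B5,B6}
  B4 → {B5}
  B5 → {B6}
  B6 → ∅

DF(B2) = ["B4", "B5", "B6"]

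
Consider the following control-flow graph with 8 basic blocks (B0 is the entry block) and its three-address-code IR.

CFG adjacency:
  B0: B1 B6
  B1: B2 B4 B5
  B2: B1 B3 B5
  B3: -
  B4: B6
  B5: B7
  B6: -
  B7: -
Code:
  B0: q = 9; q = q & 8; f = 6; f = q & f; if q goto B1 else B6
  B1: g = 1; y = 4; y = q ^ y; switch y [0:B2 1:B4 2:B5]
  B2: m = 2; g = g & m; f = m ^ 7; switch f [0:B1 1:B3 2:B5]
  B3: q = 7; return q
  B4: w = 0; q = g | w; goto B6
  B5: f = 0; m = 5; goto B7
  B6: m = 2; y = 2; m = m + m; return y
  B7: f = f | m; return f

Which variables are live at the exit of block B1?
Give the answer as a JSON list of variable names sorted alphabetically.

Answer: ["g", "q"]

Working:
def/use:
  B0 def {f,q} use ∅
  B1 def {g,y} use {q}
  B2 def {f,g,m} use {g}
  B3 def {q} use ∅
  B4 def {q,w} use {g}
  B5 def {f,m} use ∅
  B6 def {m,y} use ∅
  B7 def {f} use {f,m}

Liveness:
  live B0: ∅→{q}
  live B1: {q}→{g,q}
  live B2: {g,q}→{q}
  live B3: ∅→∅
  live B4: {g}→∅
  live B5: ∅→{f,m}
  live B6: ∅→∅
  live B7: {f,m}→∅

live-out(B1) = ["g", "q"]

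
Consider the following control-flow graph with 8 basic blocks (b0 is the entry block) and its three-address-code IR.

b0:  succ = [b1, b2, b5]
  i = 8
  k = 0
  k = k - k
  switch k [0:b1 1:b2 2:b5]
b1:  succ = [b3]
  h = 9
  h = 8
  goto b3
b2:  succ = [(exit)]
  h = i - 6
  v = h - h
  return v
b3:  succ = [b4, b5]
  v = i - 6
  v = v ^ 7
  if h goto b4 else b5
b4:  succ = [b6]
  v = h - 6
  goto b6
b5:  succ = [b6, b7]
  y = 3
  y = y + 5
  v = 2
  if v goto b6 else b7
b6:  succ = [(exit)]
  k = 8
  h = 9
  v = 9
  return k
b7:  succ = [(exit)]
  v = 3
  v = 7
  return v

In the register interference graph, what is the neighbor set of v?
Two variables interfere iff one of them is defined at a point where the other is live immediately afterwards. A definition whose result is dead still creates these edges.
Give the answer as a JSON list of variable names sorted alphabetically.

Answer: ["h", "k"]

Analysis:
def/use:
  b0: {i,k} / ∅
  b1: {h} / ∅
  b2: {h,v} / {i}
  b3: {v} / {h,i}
  b4: {v} / {h}
  b5: {v,y} / ∅
  b6: {h,k,v} / ∅
  b7: {v} / ∅

Liveness:
  live b0: ∅→{i}
  live b1: {i}→{h,i}
  live b2: {i}→∅
  live b3: {h,i}→{h}
  live b4: {h}→∅
  live b5: ∅→∅
  live b6: ∅→∅
  live b7: ∅→∅

Conflict graph:
  h↔{i,k,v}
  i↔{h,k}
  k↔{h,i,v}
  v↔{h,k}
  y↔∅

N(v) = ["h", "k"]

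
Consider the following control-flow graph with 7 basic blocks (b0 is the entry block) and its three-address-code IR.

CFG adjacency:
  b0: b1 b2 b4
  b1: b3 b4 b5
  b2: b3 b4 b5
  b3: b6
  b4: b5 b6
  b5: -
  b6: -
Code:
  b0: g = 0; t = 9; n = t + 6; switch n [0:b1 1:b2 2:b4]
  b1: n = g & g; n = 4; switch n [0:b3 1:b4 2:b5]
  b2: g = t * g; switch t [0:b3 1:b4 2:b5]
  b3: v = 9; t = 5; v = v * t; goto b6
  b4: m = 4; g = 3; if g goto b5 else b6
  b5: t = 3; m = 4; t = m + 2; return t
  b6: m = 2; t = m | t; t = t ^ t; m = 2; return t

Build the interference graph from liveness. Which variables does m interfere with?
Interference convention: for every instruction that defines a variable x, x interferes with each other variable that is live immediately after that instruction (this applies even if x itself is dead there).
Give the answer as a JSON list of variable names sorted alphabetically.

Answer: ["t"]

Working:
Block summaries:
  b0 def {g,n,t} use ∅
  b1 def {n} use {g}
  b2 def {g} use {g,t}
  b3 def {t,v} use ∅
  b4 def {g,m} use ∅
  b5 def {m,t} use ∅
  b6 def {m,t} use {t}

Liveness:
  live b0: ∅→{g,t}
  live b1: {g,t}→{t}
  live b2: {g,t}→{t}
  live b3: ∅→{t}
  live b4: {t}→{t}
  live b5: ∅→∅
  live b6: {t}→∅

Interference:
  g↔{n,t}
  m↔{t}
  n↔{g,t}
  t↔{g,m,n,v}
  v↔{t}

N(m) = ["t"]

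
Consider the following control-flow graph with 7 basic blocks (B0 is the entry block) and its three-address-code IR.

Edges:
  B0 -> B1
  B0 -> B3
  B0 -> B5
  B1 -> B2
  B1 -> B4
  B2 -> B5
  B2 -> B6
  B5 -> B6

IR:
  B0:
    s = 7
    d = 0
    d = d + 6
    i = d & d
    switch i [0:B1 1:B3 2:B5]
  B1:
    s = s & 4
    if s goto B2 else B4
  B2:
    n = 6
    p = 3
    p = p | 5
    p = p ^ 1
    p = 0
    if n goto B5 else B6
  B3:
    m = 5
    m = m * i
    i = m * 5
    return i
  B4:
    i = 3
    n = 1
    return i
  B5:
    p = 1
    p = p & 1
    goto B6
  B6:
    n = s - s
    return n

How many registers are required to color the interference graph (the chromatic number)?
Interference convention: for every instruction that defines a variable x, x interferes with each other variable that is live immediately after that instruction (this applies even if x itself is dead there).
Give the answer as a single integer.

Answer: 3

Working:
def/use:
  B0 def {d,i,s} use ∅
  B1 def {s} use {s}
  B2 def {n,p} use ∅
  B3 def {i,m} use {i}
  B4 def {i,n} use ∅
  B5 def {p} use ∅
  B6 def {n} use {s}

Liveness:
  B0: in=∅ out={i,s}
  B1: in={s} out={s}
  B2: in={s} out={s}
  B3: in={i} out=∅
  B4: in=∅ out=∅
  B5: in={s} out={s}
  B6: in={s} out=∅

Conflict graph:
  d↔{s}
  i↔{m,n,s}
  m↔{i}
  n↔{i,p,s}
  p↔{n,s}
  s↔{d,i,n,p}

Chromatic number:
  clique {i,n,s} ⇒ need ≥ 3
  3-colouring: r0={m,s}  r1={d,i,p}  r2={n}
  χ = 3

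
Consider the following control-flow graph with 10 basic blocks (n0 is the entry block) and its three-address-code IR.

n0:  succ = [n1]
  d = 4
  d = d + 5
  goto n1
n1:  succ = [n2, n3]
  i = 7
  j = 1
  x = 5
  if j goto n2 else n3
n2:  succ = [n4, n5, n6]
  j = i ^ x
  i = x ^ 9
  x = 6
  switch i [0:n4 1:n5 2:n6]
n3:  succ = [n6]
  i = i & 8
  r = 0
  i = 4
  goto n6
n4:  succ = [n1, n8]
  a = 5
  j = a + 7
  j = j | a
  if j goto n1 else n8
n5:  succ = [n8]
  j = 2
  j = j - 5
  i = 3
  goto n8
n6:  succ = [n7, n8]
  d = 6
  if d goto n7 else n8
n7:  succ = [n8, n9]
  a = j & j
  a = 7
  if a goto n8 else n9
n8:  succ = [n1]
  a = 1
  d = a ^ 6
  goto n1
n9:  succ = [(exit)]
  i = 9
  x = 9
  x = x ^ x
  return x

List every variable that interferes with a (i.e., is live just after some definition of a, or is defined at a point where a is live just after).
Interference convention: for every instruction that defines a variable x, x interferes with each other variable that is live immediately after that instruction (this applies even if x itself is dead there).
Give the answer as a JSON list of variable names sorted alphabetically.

Per-block:
  n0: {d} / ∅
  n1: {i,j,x} / ∅
  n2: {i,j,x} / {i,x}
  n3: {i,r} / {i}
  n4: {a,j} / ∅
  n5: {i,j} / ∅
  n6: {d} / ∅
  n7: {a} / {j}
  n8: {a,d} / ∅
  n9: {i,x} / ∅

Live sets:
  n0 li=∅ lo=∅
  n1 li=∅ lo={i,j,x}
  n2 li={i,x} lo={j}
  n3 li={i,j} lo={j}
  n4 li=∅ lo=∅
  n5 li=∅ lo=∅
  n6 li={j} lo={j}
  n7 li={j} lo=∅
  n8 li=∅ lo=∅
  n9 li=∅ lo=∅

Interfere edges:
  a — {j}
  d — {j}
  i — {j,x}
  j — {a,d,i,r,x}
  r — {j}
  x — {i,j}

N(a) = ["j"]

Answer: ["j"]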